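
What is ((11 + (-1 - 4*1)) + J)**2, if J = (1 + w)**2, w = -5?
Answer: 484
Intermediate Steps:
J = 16 (J = (1 - 5)**2 = (-4)**2 = 16)
((11 + (-1 - 4*1)) + J)**2 = ((11 + (-1 - 4*1)) + 16)**2 = ((11 + (-1 - 4)) + 16)**2 = ((11 - 5) + 16)**2 = (6 + 16)**2 = 22**2 = 484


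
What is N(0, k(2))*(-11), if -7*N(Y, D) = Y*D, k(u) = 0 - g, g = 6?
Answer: 0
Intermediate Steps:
k(u) = -6 (k(u) = 0 - 1*6 = 0 - 6 = -6)
N(Y, D) = -D*Y/7 (N(Y, D) = -Y*D/7 = -D*Y/7)
N(0, k(2))*(-11) = -1/7*(-6)*0*(-11) = 0*(-11) = 0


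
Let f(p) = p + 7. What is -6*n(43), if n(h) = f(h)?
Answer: -300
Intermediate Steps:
f(p) = 7 + p
n(h) = 7 + h
-6*n(43) = -6*(7 + 43) = -6*50 = -300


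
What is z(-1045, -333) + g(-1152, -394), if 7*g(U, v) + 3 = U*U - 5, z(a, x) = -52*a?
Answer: 1707476/7 ≈ 2.4393e+5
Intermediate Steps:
g(U, v) = -8/7 + U²/7 (g(U, v) = -3/7 + (U*U - 5)/7 = -3/7 + (U² - 5)/7 = -3/7 + (-5 + U²)/7 = -3/7 + (-5/7 + U²/7) = -8/7 + U²/7)
z(-1045, -333) + g(-1152, -394) = -52*(-1045) + (-8/7 + (⅐)*(-1152)²) = 54340 + (-8/7 + (⅐)*1327104) = 54340 + (-8/7 + 1327104/7) = 54340 + 1327096/7 = 1707476/7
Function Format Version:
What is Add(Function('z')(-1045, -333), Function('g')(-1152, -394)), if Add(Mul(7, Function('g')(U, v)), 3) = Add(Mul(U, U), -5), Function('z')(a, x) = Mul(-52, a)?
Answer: Rational(1707476, 7) ≈ 2.4393e+5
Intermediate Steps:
Function('g')(U, v) = Add(Rational(-8, 7), Mul(Rational(1, 7), Pow(U, 2))) (Function('g')(U, v) = Add(Rational(-3, 7), Mul(Rational(1, 7), Add(Mul(U, U), -5))) = Add(Rational(-3, 7), Mul(Rational(1, 7), Add(Pow(U, 2), -5))) = Add(Rational(-3, 7), Mul(Rational(1, 7), Add(-5, Pow(U, 2)))) = Add(Rational(-3, 7), Add(Rational(-5, 7), Mul(Rational(1, 7), Pow(U, 2)))) = Add(Rational(-8, 7), Mul(Rational(1, 7), Pow(U, 2))))
Add(Function('z')(-1045, -333), Function('g')(-1152, -394)) = Add(Mul(-52, -1045), Add(Rational(-8, 7), Mul(Rational(1, 7), Pow(-1152, 2)))) = Add(54340, Add(Rational(-8, 7), Mul(Rational(1, 7), 1327104))) = Add(54340, Add(Rational(-8, 7), Rational(1327104, 7))) = Add(54340, Rational(1327096, 7)) = Rational(1707476, 7)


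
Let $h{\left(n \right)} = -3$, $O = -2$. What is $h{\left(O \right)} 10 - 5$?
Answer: $-35$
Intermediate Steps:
$h{\left(O \right)} 10 - 5 = \left(-3\right) 10 - 5 = -30 - 5 = -35$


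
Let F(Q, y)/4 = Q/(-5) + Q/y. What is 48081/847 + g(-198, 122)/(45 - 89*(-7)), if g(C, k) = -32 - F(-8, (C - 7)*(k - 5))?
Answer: 17490288317/308423115 ≈ 56.709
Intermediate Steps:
F(Q, y) = -4*Q/5 + 4*Q/y (F(Q, y) = 4*(Q/(-5) + Q/y) = 4*(Q*(-⅕) + Q/y) = 4*(-Q/5 + Q/y) = -4*Q/5 + 4*Q/y)
g(C, k) = -32 + 32*(5 - (-7 + C)*(-5 + k))/(5*(-7 + C)*(-5 + k)) (g(C, k) = -32 - 4*(-8)*(5 - (C - 7)*(k - 5))/(5*((C - 7)*(k - 5))) = -32 - 4*(-8)*(5 - (-7 + C)*(-5 + k))/(5*((-7 + C)*(-5 + k))) = -32 - 4*(-8)*1/((-7 + C)*(-5 + k))*(5 - (-7 + C)*(-5 + k))/5 = -32 - (-32)*(5 - (-7 + C)*(-5 + k))/(5*(-7 + C)*(-5 + k)) = -32 + 32*(5 - (-7 + C)*(-5 + k))/(5*(-7 + C)*(-5 + k)))
48081/847 + g(-198, 122)/(45 - 89*(-7)) = 48081/847 + (32*(-205 + 30*(-198) + 42*122 - 6*(-198)*122)/(5*(35 - 7*122 - 5*(-198) - 198*122)))/(45 - 89*(-7)) = 48081*(1/847) + (32*(-205 - 5940 + 5124 + 144936)/(5*(35 - 854 + 990 - 24156)))/(45 + 623) = 4371/77 + ((32/5)*143915/(-23985))/668 = 4371/77 + ((32/5)*(-1/23985)*143915)*(1/668) = 4371/77 - 921056/23985*1/668 = 4371/77 - 230264/4005495 = 17490288317/308423115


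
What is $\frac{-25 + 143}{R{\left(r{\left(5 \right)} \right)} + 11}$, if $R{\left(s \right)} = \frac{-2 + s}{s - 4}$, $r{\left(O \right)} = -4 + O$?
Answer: $\frac{177}{17} \approx 10.412$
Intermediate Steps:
$R{\left(s \right)} = \frac{-2 + s}{-4 + s}$
$\frac{-25 + 143}{R{\left(r{\left(5 \right)} \right)} + 11} = \frac{-25 + 143}{\frac{-2 + \left(-4 + 5\right)}{-4 + \left(-4 + 5\right)} + 11} = \frac{118}{\frac{-2 + 1}{-4 + 1} + 11} = \frac{118}{\frac{1}{-3} \left(-1\right) + 11} = \frac{118}{\left(- \frac{1}{3}\right) \left(-1\right) + 11} = \frac{118}{\frac{1}{3} + 11} = \frac{118}{\frac{34}{3}} = 118 \cdot \frac{3}{34} = \frac{177}{17}$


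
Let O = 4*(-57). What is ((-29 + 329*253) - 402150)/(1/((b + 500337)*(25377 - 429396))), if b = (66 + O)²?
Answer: 67854505137156738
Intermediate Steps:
O = -228
b = 26244 (b = (66 - 228)² = (-162)² = 26244)
((-29 + 329*253) - 402150)/(1/((b + 500337)*(25377 - 429396))) = ((-29 + 329*253) - 402150)/(1/((26244 + 500337)*(25377 - 429396))) = ((-29 + 83237) - 402150)/(1/(526581*(-404019))) = (83208 - 402150)/(1/(-212748729039)) = -318942/(-1/212748729039) = -318942*(-212748729039) = 67854505137156738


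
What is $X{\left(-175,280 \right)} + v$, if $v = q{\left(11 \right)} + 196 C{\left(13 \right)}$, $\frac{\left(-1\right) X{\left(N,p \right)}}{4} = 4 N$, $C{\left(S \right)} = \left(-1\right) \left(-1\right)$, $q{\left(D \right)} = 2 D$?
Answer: $3018$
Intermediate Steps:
$C{\left(S \right)} = 1$
$X{\left(N,p \right)} = - 16 N$ ($X{\left(N,p \right)} = - 4 \cdot 4 N = - 16 N$)
$v = 218$ ($v = 2 \cdot 11 + 196 \cdot 1 = 22 + 196 = 218$)
$X{\left(-175,280 \right)} + v = \left(-16\right) \left(-175\right) + 218 = 2800 + 218 = 3018$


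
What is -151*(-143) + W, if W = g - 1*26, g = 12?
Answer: 21579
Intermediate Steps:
W = -14 (W = 12 - 1*26 = 12 - 26 = -14)
-151*(-143) + W = -151*(-143) - 14 = 21593 - 14 = 21579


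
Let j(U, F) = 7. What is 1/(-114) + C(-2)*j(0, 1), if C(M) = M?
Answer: -1597/114 ≈ -14.009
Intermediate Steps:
1/(-114) + C(-2)*j(0, 1) = 1/(-114) - 2*7 = -1/114 - 14 = -1597/114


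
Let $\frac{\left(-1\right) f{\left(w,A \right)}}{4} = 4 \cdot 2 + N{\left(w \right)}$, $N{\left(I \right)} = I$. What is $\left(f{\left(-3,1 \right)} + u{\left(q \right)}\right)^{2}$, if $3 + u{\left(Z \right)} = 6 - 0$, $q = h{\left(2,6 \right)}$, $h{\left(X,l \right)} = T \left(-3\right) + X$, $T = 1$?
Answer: $289$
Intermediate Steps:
$h{\left(X,l \right)} = -3 + X$ ($h{\left(X,l \right)} = 1 \left(-3\right) + X = -3 + X$)
$q = -1$ ($q = -3 + 2 = -1$)
$f{\left(w,A \right)} = -32 - 4 w$ ($f{\left(w,A \right)} = - 4 \left(4 \cdot 2 + w\right) = - 4 \left(8 + w\right) = -32 - 4 w$)
$u{\left(Z \right)} = 3$ ($u{\left(Z \right)} = -3 + \left(6 - 0\right) = -3 + \left(6 + 0\right) = -3 + 6 = 3$)
$\left(f{\left(-3,1 \right)} + u{\left(q \right)}\right)^{2} = \left(\left(-32 - -12\right) + 3\right)^{2} = \left(\left(-32 + 12\right) + 3\right)^{2} = \left(-20 + 3\right)^{2} = \left(-17\right)^{2} = 289$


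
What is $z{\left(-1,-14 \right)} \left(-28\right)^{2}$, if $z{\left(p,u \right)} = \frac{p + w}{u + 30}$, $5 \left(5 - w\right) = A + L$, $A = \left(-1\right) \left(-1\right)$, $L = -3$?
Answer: $\frac{1078}{5} \approx 215.6$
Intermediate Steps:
$A = 1$
$w = \frac{27}{5}$ ($w = 5 - \frac{1 - 3}{5} = 5 - - \frac{2}{5} = 5 + \frac{2}{5} = \frac{27}{5} \approx 5.4$)
$z{\left(p,u \right)} = \frac{\frac{27}{5} + p}{30 + u}$ ($z{\left(p,u \right)} = \frac{p + \frac{27}{5}}{u + 30} = \frac{\frac{27}{5} + p}{30 + u}$)
$z{\left(-1,-14 \right)} \left(-28\right)^{2} = \frac{\frac{27}{5} - 1}{30 - 14} \left(-28\right)^{2} = \frac{1}{16} \cdot \frac{22}{5} \cdot 784 = \frac{11}{40} \cdot 784 = \frac{1078}{5}$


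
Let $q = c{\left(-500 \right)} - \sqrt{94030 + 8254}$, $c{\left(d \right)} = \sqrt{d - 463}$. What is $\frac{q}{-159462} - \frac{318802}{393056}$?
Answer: $- \frac{159401}{196528} + \frac{\sqrt{25571}}{79731} - \frac{i \sqrt{107}}{53154} \approx -0.80908 - 0.00019461 i$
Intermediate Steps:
$c{\left(d \right)} = \sqrt{-463 + d}$
$q = - 2 \sqrt{25571} + 3 i \sqrt{107}$ ($q = \sqrt{-463 - 500} - \sqrt{94030 + 8254} = \sqrt{-963} - \sqrt{102284} = 3 i \sqrt{107} - 2 \sqrt{25571} = - 2 \sqrt{25571} + 3 i \sqrt{107} \approx -319.82 + 31.032 i$)
$\frac{q}{-159462} - \frac{318802}{393056} = \frac{- 2 \sqrt{25571} + 3 i \sqrt{107}}{-159462} - \frac{318802}{393056} = \left(- 2 \sqrt{25571} + 3 i \sqrt{107}\right) \left(- \frac{1}{159462}\right) - \frac{159401}{196528} = \left(\frac{\sqrt{25571}}{79731} - \frac{i \sqrt{107}}{53154}\right) - \frac{159401}{196528} = - \frac{159401}{196528} + \frac{\sqrt{25571}}{79731} - \frac{i \sqrt{107}}{53154}$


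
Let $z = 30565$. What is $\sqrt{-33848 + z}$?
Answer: $7 i \sqrt{67} \approx 57.297 i$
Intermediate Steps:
$\sqrt{-33848 + z} = \sqrt{-33848 + 30565} = \sqrt{-3283} = 7 i \sqrt{67}$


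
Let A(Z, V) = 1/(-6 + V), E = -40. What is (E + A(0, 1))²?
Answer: 40401/25 ≈ 1616.0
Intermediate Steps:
(E + A(0, 1))² = (-40 + 1/(-6 + 1))² = (-40 + 1/(-5))² = (-40 - ⅕)² = (-201/5)² = 40401/25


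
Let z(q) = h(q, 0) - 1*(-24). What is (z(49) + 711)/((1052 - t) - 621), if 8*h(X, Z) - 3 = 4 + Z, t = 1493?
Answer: -5887/8496 ≈ -0.69291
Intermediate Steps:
h(X, Z) = 7/8 + Z/8 (h(X, Z) = 3/8 + (4 + Z)/8 = 3/8 + (1/2 + Z/8) = 7/8 + Z/8)
z(q) = 199/8 (z(q) = (7/8 + (1/8)*0) - 1*(-24) = (7/8 + 0) + 24 = 7/8 + 24 = 199/8)
(z(49) + 711)/((1052 - t) - 621) = (199/8 + 711)/((1052 - 1*1493) - 621) = 5887/(8*((1052 - 1493) - 621)) = 5887/(8*(-441 - 621)) = (5887/8)/(-1062) = (5887/8)*(-1/1062) = -5887/8496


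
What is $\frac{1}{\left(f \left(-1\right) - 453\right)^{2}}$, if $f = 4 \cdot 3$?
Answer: $\frac{1}{216225} \approx 4.6248 \cdot 10^{-6}$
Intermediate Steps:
$f = 12$
$\frac{1}{\left(f \left(-1\right) - 453\right)^{2}} = \frac{1}{\left(12 \left(-1\right) - 453\right)^{2}} = \frac{1}{\left(-12 - 453\right)^{2}} = \frac{1}{\left(-465\right)^{2}} = \frac{1}{216225}$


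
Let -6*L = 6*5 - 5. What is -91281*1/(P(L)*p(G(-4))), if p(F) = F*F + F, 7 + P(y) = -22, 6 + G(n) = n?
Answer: 30427/870 ≈ 34.974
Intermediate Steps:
L = -25/6 (L = -(6*5 - 5)/6 = -(30 - 5)/6 = -1/6*25 = -25/6 ≈ -4.1667)
G(n) = -6 + n
P(y) = -29 (P(y) = -7 - 22 = -29)
p(F) = F + F**2 (p(F) = F**2 + F = F + F**2)
-91281*1/(P(L)*p(G(-4))) = -91281*(-1/(29*(1 + (-6 - 4))*(-6 - 4))) = -91281*1/(290*(1 - 10)) = -91281/(-10*(-9)*(-29)) = -91281/(90*(-29)) = -91281/(-2610) = -91281*(-1/2610) = 30427/870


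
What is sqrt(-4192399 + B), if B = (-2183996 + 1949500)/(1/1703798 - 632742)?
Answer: I*sqrt(4872502878788524253727630606855)/1078064554115 ≈ 2047.5*I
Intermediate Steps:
B = 399533815808/1078064554115 (B = -234496/(1/1703798 - 632742) = -234496/(-1078064554115/1703798) = -234496*(-1703798/1078064554115) = 399533815808/1078064554115 ≈ 0.37060)
sqrt(-4192399 + B) = sqrt(-4192399 + 399533815808/1078064554115) = sqrt(-4519676359073356077/1078064554115) = I*sqrt(4872502878788524253727630606855)/1078064554115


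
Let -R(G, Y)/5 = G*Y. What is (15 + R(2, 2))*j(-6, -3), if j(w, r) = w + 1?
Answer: 25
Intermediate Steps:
j(w, r) = 1 + w
R(G, Y) = -5*G*Y
(15 + R(2, 2))*j(-6, -3) = (15 - 5*2*2)*(1 - 6) = (15 - 20)*(-5) = -5*(-5) = 25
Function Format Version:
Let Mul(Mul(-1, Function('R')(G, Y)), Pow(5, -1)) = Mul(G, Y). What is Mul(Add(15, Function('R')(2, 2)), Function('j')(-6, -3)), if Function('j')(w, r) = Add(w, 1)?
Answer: 25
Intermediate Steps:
Function('j')(w, r) = Add(1, w)
Function('R')(G, Y) = Mul(-5, G, Y) (Function('R')(G, Y) = Mul(-5, Mul(G, Y)) = Mul(-5, G, Y))
Mul(Add(15, Function('R')(2, 2)), Function('j')(-6, -3)) = Mul(Add(15, Mul(-5, 2, 2)), Add(1, -6)) = Mul(Add(15, -20), -5) = Mul(-5, -5) = 25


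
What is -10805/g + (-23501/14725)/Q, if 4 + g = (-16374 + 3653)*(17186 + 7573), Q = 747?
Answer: -7283006761868/3464417815321725 ≈ -0.0021022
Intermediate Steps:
g = -314959243 (g = -4 + (-16374 + 3653)*(17186 + 7573) = -4 - 12721*24759 = -4 - 314959239 = -314959243)
-10805/g + (-23501/14725)/Q = -10805/(-314959243) - 23501/14725/747 = -10805*(-1/314959243) - 23501*1/14725*(1/747) = 10805/314959243 - 23501/14725*1/747 = 10805/314959243 - 23501/10999575 = -7283006761868/3464417815321725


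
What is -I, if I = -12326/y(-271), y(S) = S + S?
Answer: -6163/271 ≈ -22.742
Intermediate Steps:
y(S) = 2*S
I = 6163/271 (I = -12326/(2*(-271)) = -12326/(-542) = -12326*(-1/542) = 6163/271 ≈ 22.742)
-I = -1*6163/271 = -6163/271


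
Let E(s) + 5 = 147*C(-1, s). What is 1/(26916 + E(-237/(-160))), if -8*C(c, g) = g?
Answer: 1280/34411241 ≈ 3.7197e-5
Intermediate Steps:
C(c, g) = -g/8
E(s) = -5 - 147*s/8 (E(s) = -5 + 147*(-s/8) = -5 - 147*s/8)
1/(26916 + E(-237/(-160))) = 1/(26916 + (-5 - (-34839)/(8*(-160)))) = 1/(26916 + (-5 - (-34839)*(-1)/(8*160))) = 1/(26916 + (-5 - 147/8*237/160)) = 1/(26916 + (-5 - 34839/1280)) = 1/(26916 - 41239/1280) = 1/(34411241/1280) = 1280/34411241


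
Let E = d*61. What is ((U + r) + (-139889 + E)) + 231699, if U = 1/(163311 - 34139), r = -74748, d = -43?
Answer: 1865114509/129172 ≈ 14439.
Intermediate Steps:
E = -2623 (E = -43*61 = -2623)
U = 1/129172 ≈ 7.7416e-6
((U + r) + (-139889 + E)) + 231699 = ((1/129172 - 74748) + (-139889 - 2623)) + 231699 = (-9655348655/129172 - 142512) + 231699 = -28063908719/129172 + 231699 = 1865114509/129172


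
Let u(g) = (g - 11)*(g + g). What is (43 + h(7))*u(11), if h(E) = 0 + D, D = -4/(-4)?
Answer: 0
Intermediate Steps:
D = 1 (D = -4*(-¼) = 1)
h(E) = 1 (h(E) = 0 + 1 = 1)
u(g) = 2*g*(-11 + g) (u(g) = (-11 + g)*(2*g) = 2*g*(-11 + g))
(43 + h(7))*u(11) = (43 + 1)*(2*11*(-11 + 11)) = 44*(2*11*0) = 44*0 = 0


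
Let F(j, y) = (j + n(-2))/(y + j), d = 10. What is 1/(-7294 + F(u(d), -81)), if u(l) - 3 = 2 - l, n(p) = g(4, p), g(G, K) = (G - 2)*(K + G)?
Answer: -86/627283 ≈ -0.00013710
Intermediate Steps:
g(G, K) = (-2 + G)*(G + K)
n(p) = 8 + 2*p (n(p) = 4**2 - 2*4 - 2*p + 4*p = 16 - 8 - 2*p + 4*p = 8 + 2*p)
u(l) = 5 - l (u(l) = 3 + (2 - l) = 5 - l)
F(j, y) = (4 + j)/(j + y) (F(j, y) = (j + (8 + 2*(-2)))/(y + j) = (j + (8 - 4))/(j + y) = (j + 4)/(j + y) = (4 + j)/(j + y))
1/(-7294 + F(u(d), -81)) = 1/(-7294 + (4 + (5 - 1*10))/((5 - 1*10) - 81)) = 1/(-7294 + (4 + (5 - 10))/((5 - 10) - 81)) = 1/(-7294 + (4 - 5)/(-5 - 81)) = 1/(-7294 - 1/(-86)) = 1/(-7294 - 1/86*(-1)) = 1/(-7294 + 1/86) = 1/(-627283/86) = -86/627283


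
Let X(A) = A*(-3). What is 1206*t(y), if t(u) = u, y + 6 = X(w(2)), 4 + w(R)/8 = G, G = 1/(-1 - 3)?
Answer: 115776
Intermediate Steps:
G = -1/4 (G = 1/(-4) = -1/4 ≈ -0.25000)
w(R) = -34 (w(R) = -32 + 8*(-1/4) = -32 - 2 = -34)
X(A) = -3*A
y = 96 (y = -6 - 3*(-34) = -6 + 102 = 96)
1206*t(y) = 1206*96 = 115776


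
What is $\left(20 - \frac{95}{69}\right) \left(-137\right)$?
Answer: $- \frac{176045}{69} \approx -2551.4$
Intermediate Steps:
$\left(20 - \frac{95}{69}\right) \left(-137\right) = \frac{1285}{69} \left(-137\right) = - \frac{176045}{69}$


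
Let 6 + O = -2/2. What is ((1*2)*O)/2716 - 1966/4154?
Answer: -192779/402938 ≈ -0.47843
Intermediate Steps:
O = -7 (O = -6 - 2/2 = -6 - 2*½ = -6 - 1 = -7)
((1*2)*O)/2716 - 1966/4154 = ((1*2)*(-7))/2716 - 1966/4154 = (2*(-7))*(1/2716) - 1966*1/4154 = -14*1/2716 - 983/2077 = -1/194 - 983/2077 = -192779/402938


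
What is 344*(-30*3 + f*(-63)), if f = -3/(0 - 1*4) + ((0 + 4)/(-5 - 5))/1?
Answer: -192726/5 ≈ -38545.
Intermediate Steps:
f = 7/20 (f = -3/(0 - 4) + (4/(-10))*1 = -3/(-4) + (4*(-1/10))*1 = -3*(-1/4) - 2/5*1 = 3/4 - 2/5 = 7/20 ≈ 0.35000)
344*(-30*3 + f*(-63)) = 344*(-30*3 + (7/20)*(-63)) = 344*(-90 - 441/20) = 344*(-2241/20) = -192726/5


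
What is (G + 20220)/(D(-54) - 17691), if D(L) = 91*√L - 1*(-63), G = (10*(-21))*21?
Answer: -1191020/1329887 - 18445*I*√6/1329887 ≈ -0.89558 - 0.033973*I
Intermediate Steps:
G = -4410 (G = -210*21 = -4410)
D(L) = 63 + 91*√L (D(L) = 91*√L + 63 = 63 + 91*√L)
(G + 20220)/(D(-54) - 17691) = (-4410 + 20220)/((63 + 91*√(-54)) - 17691) = 15810/((63 + 91*(3*I*√6)) - 17691) = 15810/((63 + 273*I*√6) - 17691) = 15810/(-17628 + 273*I*√6)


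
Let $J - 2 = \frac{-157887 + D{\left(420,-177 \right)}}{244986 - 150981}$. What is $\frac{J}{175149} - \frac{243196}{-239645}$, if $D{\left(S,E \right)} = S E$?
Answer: $\frac{88981839654979}{87682813017345} \approx 1.0148$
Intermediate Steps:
$D{\left(S,E \right)} = E S$
$J = - \frac{4913}{10445}$ ($J = 2 + \frac{-157887 - 74340}{244986 - 150981} = 2 + \frac{-157887 - 74340}{94005} = 2 - \frac{25803}{10445} = - \frac{4913}{10445} \approx -0.47037$)
$\frac{J}{175149} - \frac{243196}{-239645} = - \frac{4913}{10445 \cdot 175149} - \frac{243196}{-239645} = \left(- \frac{4913}{10445}\right) \frac{1}{175149} - - \frac{243196}{239645} = - \frac{4913}{1829431305} + \frac{243196}{239645} = \frac{88981839654979}{87682813017345}$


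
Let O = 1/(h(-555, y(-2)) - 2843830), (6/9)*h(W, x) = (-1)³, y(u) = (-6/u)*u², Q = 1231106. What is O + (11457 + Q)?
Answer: 7067279600267/5687663 ≈ 1.2426e+6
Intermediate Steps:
y(u) = -6*u
h(W, x) = -3/2 (h(W, x) = (3/2)*(-1)³ = (3/2)*(-1) = -3/2)
O = -2/5687663 (O = 1/(-3/2 - 2843830) = 1/(-5687663/2) = -2/5687663 ≈ -3.5164e-7)
O + (11457 + Q) = -2/5687663 + (11457 + 1231106) = -2/5687663 + 1242563 = 7067279600267/5687663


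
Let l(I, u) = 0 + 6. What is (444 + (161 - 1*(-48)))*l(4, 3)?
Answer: 3918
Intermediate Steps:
l(I, u) = 6
(444 + (161 - 1*(-48)))*l(4, 3) = (444 + (161 - 1*(-48)))*6 = (444 + (161 + 48))*6 = (444 + 209)*6 = 653*6 = 3918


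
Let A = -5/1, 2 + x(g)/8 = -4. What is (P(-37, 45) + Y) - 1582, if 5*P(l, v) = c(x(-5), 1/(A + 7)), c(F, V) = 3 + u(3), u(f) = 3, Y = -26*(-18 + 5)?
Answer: -6214/5 ≈ -1242.8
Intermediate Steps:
x(g) = -48 (x(g) = -16 + 8*(-4) = -16 - 32 = -48)
A = -5 (A = -5*1 = -5)
Y = 338 (Y = -26*(-13) = 338)
c(F, V) = 6 (c(F, V) = 3 + 3 = 6)
P(l, v) = 6/5 (P(l, v) = (⅕)*6 = 6/5)
(P(-37, 45) + Y) - 1582 = (6/5 + 338) - 1582 = 1696/5 - 1582 = -6214/5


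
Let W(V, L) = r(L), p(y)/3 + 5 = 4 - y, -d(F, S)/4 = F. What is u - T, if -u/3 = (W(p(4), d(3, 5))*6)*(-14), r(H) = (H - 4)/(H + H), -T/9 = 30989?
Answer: 279069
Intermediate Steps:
d(F, S) = -4*F
T = -278901 (T = -9*30989 = -278901)
p(y) = -3 - 3*y (p(y) = -15 + 3*(4 - y) = -15 + (12 - 3*y) = -3 - 3*y)
r(H) = (-4 + H)/(2*H) (r(H) = (-4 + H)/((2*H)) = (-4 + H)*(1/(2*H)) = (-4 + H)/(2*H))
W(V, L) = (-4 + L)/(2*L)
u = 168 (u = -3*((-4 - 4*3)/(2*((-4*3))))*6*(-14) = -3*((½)*(-4 - 12)/(-12))*6*(-14) = -3*((½)*(-1/12)*(-16))*6*(-14) = -3*(⅔)*6*(-14) = -12*(-14) = -3*(-56) = 168)
u - T = 168 - 1*(-278901) = 168 + 278901 = 279069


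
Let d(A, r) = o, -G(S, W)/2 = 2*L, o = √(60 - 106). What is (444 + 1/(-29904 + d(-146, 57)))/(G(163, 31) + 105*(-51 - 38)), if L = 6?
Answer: -66174440404/1396370222613 + I*√46/8378221335678 ≈ -0.04739 + 8.0952e-13*I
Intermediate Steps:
o = I*√46 (o = √(-46) = I*√46 ≈ 6.7823*I)
G(S, W) = -24 (G(S, W) = -4*6 = -2*12 = -24)
d(A, r) = I*√46
(444 + 1/(-29904 + d(-146, 57)))/(G(163, 31) + 105*(-51 - 38)) = (444 + 1/(-29904 + I*√46))/(-24 + 105*(-51 - 38)) = (444 + 1/(-29904 + I*√46))/(-24 + 105*(-89)) = (444 + 1/(-29904 + I*√46))/(-24 - 9345) = (444 + 1/(-29904 + I*√46))/(-9369) = (444 + 1/(-29904 + I*√46))*(-1/9369) = -148/3123 - 1/(9369*(-29904 + I*√46))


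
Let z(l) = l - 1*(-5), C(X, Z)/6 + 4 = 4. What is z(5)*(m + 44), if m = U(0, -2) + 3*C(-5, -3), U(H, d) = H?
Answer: 440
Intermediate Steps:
C(X, Z) = 0 (C(X, Z) = -24 + 6*4 = -24 + 24 = 0)
z(l) = 5 + l (z(l) = l + 5 = 5 + l)
m = 0 (m = 0 + 3*0 = 0 + 0 = 0)
z(5)*(m + 44) = (5 + 5)*(0 + 44) = 10*44 = 440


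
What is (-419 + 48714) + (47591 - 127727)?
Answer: -31841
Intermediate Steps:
(-419 + 48714) + (47591 - 127727) = 48295 - 80136 = -31841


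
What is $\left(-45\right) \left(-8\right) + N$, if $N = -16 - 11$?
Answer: $333$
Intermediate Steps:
$N = -27$ ($N = -16 - 11 = -27$)
$\left(-45\right) \left(-8\right) + N = \left(-45\right) \left(-8\right) - 27 = 360 - 27 = 333$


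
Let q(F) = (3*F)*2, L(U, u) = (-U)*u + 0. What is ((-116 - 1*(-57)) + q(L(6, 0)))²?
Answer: 3481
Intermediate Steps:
L(U, u) = -U*u (L(U, u) = -U*u + 0 = -U*u)
q(F) = 6*F
((-116 - 1*(-57)) + q(L(6, 0)))² = ((-116 - 1*(-57)) + 6*(-1*6*0))² = ((-116 + 57) + 6*0)² = (-59 + 0)² = (-59)² = 3481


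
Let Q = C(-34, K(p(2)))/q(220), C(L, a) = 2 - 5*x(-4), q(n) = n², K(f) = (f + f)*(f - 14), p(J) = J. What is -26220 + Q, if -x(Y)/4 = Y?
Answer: -634524039/24200 ≈ -26220.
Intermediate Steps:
x(Y) = -4*Y
K(f) = 2*f*(-14 + f) (K(f) = (2*f)*(-14 + f) = 2*f*(-14 + f))
C(L, a) = -78 (C(L, a) = 2 - (-20)*(-4) = 2 - 5*16 = 2 - 80 = -78)
Q = -39/24200 (Q = -78/(220²) = -78/48400 = -78*1/48400 = -39/24200 ≈ -0.0016116)
-26220 + Q = -26220 - 39/24200 = -634524039/24200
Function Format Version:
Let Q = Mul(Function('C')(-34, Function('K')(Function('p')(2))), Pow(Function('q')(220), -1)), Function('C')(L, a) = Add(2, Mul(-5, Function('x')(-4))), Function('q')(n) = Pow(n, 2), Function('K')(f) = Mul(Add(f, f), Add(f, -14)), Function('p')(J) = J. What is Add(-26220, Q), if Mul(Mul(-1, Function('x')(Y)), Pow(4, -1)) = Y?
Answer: Rational(-634524039, 24200) ≈ -26220.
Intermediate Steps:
Function('x')(Y) = Mul(-4, Y)
Function('K')(f) = Mul(2, f, Add(-14, f)) (Function('K')(f) = Mul(Mul(2, f), Add(-14, f)) = Mul(2, f, Add(-14, f)))
Function('C')(L, a) = -78 (Function('C')(L, a) = Add(2, Mul(-5, Mul(-4, -4))) = Add(2, Mul(-5, 16)) = Add(2, -80) = -78)
Q = Rational(-39, 24200) (Q = Mul(-78, Pow(Pow(220, 2), -1)) = Mul(-78, Pow(48400, -1)) = Mul(-78, Rational(1, 48400)) = Rational(-39, 24200) ≈ -0.0016116)
Add(-26220, Q) = Add(-26220, Rational(-39, 24200)) = Rational(-634524039, 24200)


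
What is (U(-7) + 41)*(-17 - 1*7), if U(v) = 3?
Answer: -1056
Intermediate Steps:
(U(-7) + 41)*(-17 - 1*7) = (3 + 41)*(-17 - 1*7) = 44*(-17 - 7) = 44*(-24) = -1056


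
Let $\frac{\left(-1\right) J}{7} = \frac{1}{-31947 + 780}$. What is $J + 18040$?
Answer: $\frac{562252687}{31167} \approx 18040.0$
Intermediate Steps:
$J = \frac{7}{31167}$ ($J = - \frac{7}{-31947 + 780} = - \frac{7}{-31167} = \left(-7\right) \left(- \frac{1}{31167}\right) = \frac{7}{31167} \approx 0.0002246$)
$J + 18040 = \frac{7}{31167} + 18040 = \frac{562252687}{31167}$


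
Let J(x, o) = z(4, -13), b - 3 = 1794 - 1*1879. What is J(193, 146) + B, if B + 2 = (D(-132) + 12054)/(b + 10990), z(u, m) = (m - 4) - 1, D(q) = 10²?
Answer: -103003/5454 ≈ -18.886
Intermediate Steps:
D(q) = 100
b = -82 (b = 3 + (1794 - 1*1879) = 3 + (1794 - 1879) = 3 - 85 = -82)
z(u, m) = -5 + m (z(u, m) = (-4 + m) - 1 = -5 + m)
J(x, o) = -18 (J(x, o) = -5 - 13 = -18)
B = -4831/5454 (B = -2 + (100 + 12054)/(-82 + 10990) = -2 + 12154/10908 = -2 + 12154*(1/10908) = -2 + 6077/5454 = -4831/5454 ≈ -0.88577)
J(193, 146) + B = -18 - 4831/5454 = -103003/5454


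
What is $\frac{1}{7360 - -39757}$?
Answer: $\frac{1}{47117} \approx 2.1224 \cdot 10^{-5}$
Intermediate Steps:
$\frac{1}{7360 - -39757} = \frac{1}{7360 + 39757} = \frac{1}{47117}$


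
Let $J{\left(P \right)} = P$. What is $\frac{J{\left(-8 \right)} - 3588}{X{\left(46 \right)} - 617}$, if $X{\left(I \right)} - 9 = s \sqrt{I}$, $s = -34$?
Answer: $\frac{273296}{39561} - \frac{15283 \sqrt{46}}{39561} \approx 4.2881$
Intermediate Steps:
$X{\left(I \right)} = 9 - 34 \sqrt{I}$
$\frac{J{\left(-8 \right)} - 3588}{X{\left(46 \right)} - 617} = \frac{-8 - 3588}{\left(9 - 34 \sqrt{46}\right) - 617} = - \frac{3596}{-608 - 34 \sqrt{46}}$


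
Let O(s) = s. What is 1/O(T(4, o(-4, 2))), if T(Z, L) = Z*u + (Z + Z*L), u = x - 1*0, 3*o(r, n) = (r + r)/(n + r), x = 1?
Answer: 3/40 ≈ 0.075000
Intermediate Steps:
o(r, n) = 2*r/(3*(n + r)) (o(r, n) = ((r + r)/(n + r))/3 = ((2*r)/(n + r))/3 = (2*r/(n + r))/3 = 2*r/(3*(n + r)))
u = 1 (u = 1 - 1*0 = 1 + 0 = 1)
T(Z, L) = 2*Z + L*Z (T(Z, L) = Z*1 + (Z + Z*L) = Z + (Z + L*Z) = 2*Z + L*Z)
1/O(T(4, o(-4, 2))) = 1/(4*(2 + (2/3)*(-4)/(2 - 4))) = 1/(4*(2 + (2/3)*(-4)/(-2))) = 1/(4*(2 + (2/3)*(-4)*(-1/2))) = 1/(4*(2 + 4/3)) = 1/(4*(10/3)) = 1/(40/3) = 3/40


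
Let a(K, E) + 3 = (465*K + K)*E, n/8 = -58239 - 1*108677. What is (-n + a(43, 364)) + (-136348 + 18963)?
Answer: 8511772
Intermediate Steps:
n = -1335328 (n = 8*(-58239 - 1*108677) = 8*(-58239 - 108677) = 8*(-166916) = -1335328)
a(K, E) = -3 + 466*E*K (a(K, E) = -3 + (465*K + K)*E = -3 + (466*K)*E = -3 + 466*E*K)
(-n + a(43, 364)) + (-136348 + 18963) = (-1*(-1335328) + (-3 + 466*364*43)) + (-136348 + 18963) = (1335328 + (-3 + 7293832)) - 117385 = (1335328 + 7293829) - 117385 = 8629157 - 117385 = 8511772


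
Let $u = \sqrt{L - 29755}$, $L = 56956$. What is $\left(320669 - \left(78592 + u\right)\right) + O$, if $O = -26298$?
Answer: $215779 - \sqrt{27201} \approx 2.1561 \cdot 10^{5}$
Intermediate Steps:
$u = \sqrt{27201}$ ($u = \sqrt{56956 - 29755} = \sqrt{27201} \approx 164.93$)
$\left(320669 - \left(78592 + u\right)\right) + O = \left(320669 - \left(78592 + \sqrt{27201}\right)\right) - 26298 = \left(242077 - \sqrt{27201}\right) - 26298 = 215779 - \sqrt{27201}$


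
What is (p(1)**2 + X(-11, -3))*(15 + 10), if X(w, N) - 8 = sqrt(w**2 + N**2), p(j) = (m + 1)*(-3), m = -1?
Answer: 200 + 25*sqrt(130) ≈ 485.04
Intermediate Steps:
p(j) = 0 (p(j) = (-1 + 1)*(-3) = 0*(-3) = 0)
X(w, N) = 8 + sqrt(N**2 + w**2) (X(w, N) = 8 + sqrt(w**2 + N**2) = 8 + sqrt(N**2 + w**2))
(p(1)**2 + X(-11, -3))*(15 + 10) = (0**2 + (8 + sqrt((-3)**2 + (-11)**2)))*(15 + 10) = (0 + (8 + sqrt(9 + 121)))*25 = (0 + (8 + sqrt(130)))*25 = (8 + sqrt(130))*25 = 200 + 25*sqrt(130)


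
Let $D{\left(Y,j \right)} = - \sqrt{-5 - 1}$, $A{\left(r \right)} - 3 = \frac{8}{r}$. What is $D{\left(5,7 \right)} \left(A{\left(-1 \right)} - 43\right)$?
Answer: $48 i \sqrt{6} \approx 117.58 i$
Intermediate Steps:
$A{\left(r \right)} = 3 + \frac{8}{r}$
$D{\left(Y,j \right)} = - i \sqrt{6}$ ($D{\left(Y,j \right)} = - \sqrt{-6} = - i \sqrt{6}$)
$D{\left(5,7 \right)} \left(A{\left(-1 \right)} - 43\right) = - i \sqrt{6} \left(\left(3 + \frac{8}{-1}\right) - 43\right) = - i \sqrt{6} \left(\left(3 + 8 \left(-1\right)\right) - 43\right) = - i \sqrt{6} \left(\left(3 - 8\right) - 43\right) = - i \sqrt{6} \left(-5 - 43\right) = - i \sqrt{6} \left(-48\right) = 48 i \sqrt{6}$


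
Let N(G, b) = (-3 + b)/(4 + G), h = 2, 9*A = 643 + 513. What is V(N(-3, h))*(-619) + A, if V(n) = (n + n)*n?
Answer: -9986/9 ≈ -1109.6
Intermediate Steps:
A = 1156/9 (A = (643 + 513)/9 = (⅑)*1156 = 1156/9 ≈ 128.44)
N(G, b) = (-3 + b)/(4 + G)
V(n) = 2*n² (V(n) = (2*n)*n = 2*n²)
V(N(-3, h))*(-619) + A = (2*((-3 + 2)/(4 - 3))²)*(-619) + 1156/9 = (2*(-1/1)²)*(-619) + 1156/9 = (2*(1*(-1))²)*(-619) + 1156/9 = (2*(-1)²)*(-619) + 1156/9 = (2*1)*(-619) + 1156/9 = 2*(-619) + 1156/9 = -1238 + 1156/9 = -9986/9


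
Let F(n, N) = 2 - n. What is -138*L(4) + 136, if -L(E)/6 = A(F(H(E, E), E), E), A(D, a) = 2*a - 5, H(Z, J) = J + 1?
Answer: 2620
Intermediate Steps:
H(Z, J) = 1 + J
A(D, a) = -5 + 2*a
L(E) = 30 - 12*E (L(E) = -6*(-5 + 2*E) = 30 - 12*E)
-138*L(4) + 136 = -138*(30 - 12*4) + 136 = -138*(30 - 48) + 136 = -138*(-18) + 136 = 2484 + 136 = 2620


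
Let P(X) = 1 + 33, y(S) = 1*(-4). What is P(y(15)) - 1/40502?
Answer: 1377067/40502 ≈ 34.000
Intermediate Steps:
y(S) = -4
P(X) = 34
P(y(15)) - 1/40502 = 34 - 1/40502 = 1377067/40502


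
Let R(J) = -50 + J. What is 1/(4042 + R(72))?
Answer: 1/4064 ≈ 0.00024606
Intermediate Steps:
1/(4042 + R(72)) = 1/(4042 + (-50 + 72)) = 1/(4042 + 22) = 1/4064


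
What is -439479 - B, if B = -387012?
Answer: -52467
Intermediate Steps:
-439479 - B = -439479 - 1*(-387012) = -439479 + 387012 = -52467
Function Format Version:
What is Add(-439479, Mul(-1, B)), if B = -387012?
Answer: -52467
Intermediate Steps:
Add(-439479, Mul(-1, B)) = Add(-439479, Mul(-1, -387012)) = Add(-439479, 387012) = -52467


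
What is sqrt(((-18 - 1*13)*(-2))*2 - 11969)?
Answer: I*sqrt(11845) ≈ 108.83*I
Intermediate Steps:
sqrt(((-18 - 1*13)*(-2))*2 - 11969) = sqrt(((-18 - 13)*(-2))*2 - 11969) = sqrt(-31*(-2)*2 - 11969) = sqrt(62*2 - 11969) = sqrt(124 - 11969) = sqrt(-11845) = I*sqrt(11845)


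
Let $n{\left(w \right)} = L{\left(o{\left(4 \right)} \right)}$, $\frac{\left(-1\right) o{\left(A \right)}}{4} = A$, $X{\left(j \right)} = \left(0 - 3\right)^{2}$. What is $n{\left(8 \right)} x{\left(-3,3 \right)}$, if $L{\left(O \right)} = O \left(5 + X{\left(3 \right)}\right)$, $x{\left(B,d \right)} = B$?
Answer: $672$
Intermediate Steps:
$X{\left(j \right)} = 9$ ($X{\left(j \right)} = \left(-3\right)^{2} = 9$)
$o{\left(A \right)} = - 4 A$
$L{\left(O \right)} = 14 O$ ($L{\left(O \right)} = O \left(5 + 9\right) = O 14 = 14 O$)
$n{\left(w \right)} = -224$ ($n{\left(w \right)} = 14 \left(\left(-4\right) 4\right) = 14 \left(-16\right) = -224$)
$n{\left(8 \right)} x{\left(-3,3 \right)} = \left(-224\right) \left(-3\right) = 672$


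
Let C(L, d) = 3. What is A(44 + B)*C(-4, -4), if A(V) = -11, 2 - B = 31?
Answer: -33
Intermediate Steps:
B = -29 (B = 2 - 1*31 = 2 - 31 = -29)
A(44 + B)*C(-4, -4) = -11*3 = -33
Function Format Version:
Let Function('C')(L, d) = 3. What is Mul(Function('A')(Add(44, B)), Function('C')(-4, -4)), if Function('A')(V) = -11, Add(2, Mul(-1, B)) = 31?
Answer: -33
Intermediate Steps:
B = -29 (B = Add(2, Mul(-1, 31)) = Add(2, -31) = -29)
Mul(Function('A')(Add(44, B)), Function('C')(-4, -4)) = Mul(-11, 3) = -33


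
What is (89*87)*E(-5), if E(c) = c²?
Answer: 193575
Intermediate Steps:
(89*87)*E(-5) = (89*87)*(-5)² = 7743*25 = 193575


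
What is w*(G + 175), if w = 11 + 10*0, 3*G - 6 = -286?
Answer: 2695/3 ≈ 898.33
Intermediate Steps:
G = -280/3 (G = 2 + (⅓)*(-286) = 2 - 286/3 = -280/3 ≈ -93.333)
w = 11 (w = 11 + 0 = 11)
w*(G + 175) = 11*(-280/3 + 175) = 11*(245/3) = 2695/3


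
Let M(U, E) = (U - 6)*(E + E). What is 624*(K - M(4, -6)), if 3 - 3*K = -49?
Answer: -4160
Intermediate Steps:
M(U, E) = 2*E*(-6 + U) (M(U, E) = (-6 + U)*(2*E) = 2*E*(-6 + U))
K = 52/3 (K = 1 - ⅓*(-49) = 1 + 49/3 = 52/3 ≈ 17.333)
624*(K - M(4, -6)) = 624*(52/3 - 2*(-6)*(-6 + 4)) = 624*(52/3 - 2*(-6)*(-2)) = 624*(52/3 - 1*24) = 624*(52/3 - 24) = 624*(-20/3) = -4160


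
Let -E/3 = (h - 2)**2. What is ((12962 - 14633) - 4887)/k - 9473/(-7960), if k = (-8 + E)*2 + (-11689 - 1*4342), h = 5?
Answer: 68242151/42721320 ≈ 1.5974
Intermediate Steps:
E = -27 (E = -3*(5 - 2)**2 = -3*3**2 = -3*9 = -27)
k = -16101 (k = (-8 - 27)*2 + (-11689 - 1*4342) = -35*2 + (-11689 - 4342) = -70 - 16031 = -16101)
((12962 - 14633) - 4887)/k - 9473/(-7960) = ((12962 - 14633) - 4887)/(-16101) - 9473/(-7960) = (-1671 - 4887)*(-1/16101) - 9473*(-1/7960) = -6558*(-1/16101) + 9473/7960 = 2186/5367 + 9473/7960 = 68242151/42721320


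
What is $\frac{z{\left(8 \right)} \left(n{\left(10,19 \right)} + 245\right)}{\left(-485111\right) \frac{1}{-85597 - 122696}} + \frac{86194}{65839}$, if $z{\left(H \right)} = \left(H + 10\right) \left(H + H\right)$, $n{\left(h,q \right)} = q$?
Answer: $\frac{94793606381818}{2903565739} \approx 32647.0$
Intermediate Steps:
$z{\left(H \right)} = 2 H \left(10 + H\right)$ ($z{\left(H \right)} = \left(10 + H\right) 2 H = 2 H \left(10 + H\right)$)
$\frac{z{\left(8 \right)} \left(n{\left(10,19 \right)} + 245\right)}{\left(-485111\right) \frac{1}{-85597 - 122696}} + \frac{86194}{65839} = \frac{2 \cdot 8 \left(10 + 8\right) \left(19 + 245\right)}{\left(-485111\right) \frac{1}{-85597 - 122696}} + \frac{86194}{65839} = \frac{2 \cdot 8 \cdot 18 \cdot 264}{\left(-485111\right) \frac{1}{-208293}} + 86194 \cdot \frac{1}{65839} = \frac{288 \cdot 264}{\left(-485111\right) \left(- \frac{1}{208293}\right)} + \frac{86194}{65839} = \frac{76032}{\frac{485111}{208293}} + \frac{86194}{65839} = 76032 \cdot \frac{208293}{485111} + \frac{86194}{65839} = \frac{1439721216}{44101} + \frac{86194}{65839} = \frac{94793606381818}{2903565739}$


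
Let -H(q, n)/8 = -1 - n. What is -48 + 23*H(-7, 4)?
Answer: 872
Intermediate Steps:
H(q, n) = 8 + 8*n (H(q, n) = -8*(-1 - n) = 8 + 8*n)
-48 + 23*H(-7, 4) = -48 + 23*(8 + 8*4) = -48 + 23*(8 + 32) = -48 + 23*40 = -48 + 920 = 872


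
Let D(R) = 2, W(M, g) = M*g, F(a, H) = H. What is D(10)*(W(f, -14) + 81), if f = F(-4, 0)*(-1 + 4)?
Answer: 162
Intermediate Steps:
f = 0 (f = 0*(-1 + 4) = 0*3 = 0)
D(10)*(W(f, -14) + 81) = 2*(0*(-14) + 81) = 2*(0 + 81) = 2*81 = 162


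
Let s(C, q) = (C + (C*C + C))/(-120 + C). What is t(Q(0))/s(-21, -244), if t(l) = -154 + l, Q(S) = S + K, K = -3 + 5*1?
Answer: 376/7 ≈ 53.714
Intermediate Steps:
s(C, q) = (C² + 2*C)/(-120 + C) (s(C, q) = (C + (C² + C))/(-120 + C) = (C + (C + C²))/(-120 + C) = (C² + 2*C)/(-120 + C))
K = 2 (K = -3 + 5 = 2)
Q(S) = 2 + S (Q(S) = S + 2 = 2 + S)
t(Q(0))/s(-21, -244) = (-154 + (2 + 0))/((-21*(2 - 21)/(-120 - 21))) = (-154 + 2)/((-21*(-19)/(-141))) = -152/((-21*(-1/141)*(-19))) = -152/(-133/47) = -152*(-47/133) = 376/7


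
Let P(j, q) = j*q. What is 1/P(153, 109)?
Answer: 1/16677 ≈ 5.9963e-5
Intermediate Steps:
1/P(153, 109) = 1/(153*109) = 1/16677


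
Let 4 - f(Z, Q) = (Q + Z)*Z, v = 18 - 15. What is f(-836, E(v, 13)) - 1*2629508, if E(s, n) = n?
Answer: -3317532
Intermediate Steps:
v = 3
f(Z, Q) = 4 - Z*(Q + Z) (f(Z, Q) = 4 - (Q + Z)*Z = 4 - Z*(Q + Z))
f(-836, E(v, 13)) - 1*2629508 = (4 - 1*(-836)² - 1*13*(-836)) - 1*2629508 = (4 - 1*698896 + 10868) - 2629508 = (4 - 698896 + 10868) - 2629508 = -688024 - 2629508 = -3317532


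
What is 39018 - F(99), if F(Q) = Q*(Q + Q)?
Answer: 19416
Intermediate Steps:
F(Q) = 2*Q**2 (F(Q) = Q*(2*Q) = 2*Q**2)
39018 - F(99) = 39018 - 2*99**2 = 39018 - 2*9801 = 39018 - 1*19602 = 39018 - 19602 = 19416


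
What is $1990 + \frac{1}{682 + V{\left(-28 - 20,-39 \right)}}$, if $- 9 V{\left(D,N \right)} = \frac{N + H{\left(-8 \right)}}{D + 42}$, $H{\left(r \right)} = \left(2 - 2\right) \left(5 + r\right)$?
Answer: $\frac{24403388}{12263} \approx 1990.0$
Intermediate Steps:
$H{\left(r \right)} = 0$ ($H{\left(r \right)} = 0 \left(5 + r\right) = 0$)
$V{\left(D,N \right)} = - \frac{N}{9 \left(42 + D\right)}$ ($V{\left(D,N \right)} = - \frac{\left(N + 0\right) \frac{1}{D + 42}}{9} = - \frac{N \frac{1}{42 + D}}{9} = - \frac{N}{9 \left(42 + D\right)}$)
$1990 + \frac{1}{682 + V{\left(-28 - 20,-39 \right)}} = 1990 + \frac{1}{682 - - \frac{39}{378 + 9 \left(-28 - 20\right)}} = 1990 + \frac{1}{682 - - \frac{39}{378 + 9 \left(-48\right)}} = 1990 + \frac{1}{682 - - \frac{39}{378 - 432}} = 1990 + \frac{1}{682 - - \frac{39}{-54}} = 1990 + \frac{1}{682 - \left(-39\right) \left(- \frac{1}{54}\right)} = 1990 + \frac{1}{682 - \frac{13}{18}} = 1990 + \frac{1}{\frac{12263}{18}} = 1990 + \frac{18}{12263} = \frac{24403388}{12263}$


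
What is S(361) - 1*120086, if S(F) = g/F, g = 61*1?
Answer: -43350985/361 ≈ -1.2009e+5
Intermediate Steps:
g = 61
S(F) = 61/F
S(361) - 1*120086 = 61/361 - 1*120086 = 61*(1/361) - 120086 = 61/361 - 120086 = -43350985/361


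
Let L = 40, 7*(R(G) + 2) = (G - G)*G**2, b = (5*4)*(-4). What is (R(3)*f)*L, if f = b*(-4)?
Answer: -25600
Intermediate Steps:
b = -80 (b = 20*(-4) = -80)
R(G) = -2 (R(G) = -2 + ((G - G)*G**2)/7 = -2 + (0*G**2)/7 = -2 + (1/7)*0 = -2 + 0 = -2)
f = 320 (f = -80*(-4) = 320)
(R(3)*f)*L = -2*320*40 = -640*40 = -25600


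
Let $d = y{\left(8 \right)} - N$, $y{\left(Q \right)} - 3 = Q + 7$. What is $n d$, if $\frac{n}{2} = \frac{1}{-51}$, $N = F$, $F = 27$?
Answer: $\frac{6}{17} \approx 0.35294$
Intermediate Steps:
$y{\left(Q \right)} = 10 + Q$ ($y{\left(Q \right)} = 3 + \left(Q + 7\right) = 3 + \left(7 + Q\right) = 10 + Q$)
$N = 27$
$n = - \frac{2}{51}$ ($n = \frac{2}{-51} = 2 \left(- \frac{1}{51}\right) = - \frac{2}{51} \approx -0.039216$)
$d = -9$ ($d = \left(10 + 8\right) - 27 = 18 - 27 = -9$)
$n d = \left(- \frac{2}{51}\right) \left(-9\right) = \frac{6}{17}$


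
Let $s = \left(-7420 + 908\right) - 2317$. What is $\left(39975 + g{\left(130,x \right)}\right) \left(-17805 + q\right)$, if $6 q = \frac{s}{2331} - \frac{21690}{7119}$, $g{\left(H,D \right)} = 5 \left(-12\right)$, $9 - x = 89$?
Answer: $- \frac{41601989287065}{58534} \approx -7.1073 \cdot 10^{8}$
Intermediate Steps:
$x = -80$ ($x = 9 - 89 = -80$)
$g{\left(H,D \right)} = -60$
$s = -8829$ ($s = -6512 - 2317 = -8829$)
$q = - \frac{200023}{175602}$ ($q = \frac{- \frac{8829}{2331} - \frac{21690}{7119}}{6} = \frac{\left(-8829\right) \frac{1}{2331} - \frac{2410}{791}}{6} = \frac{- \frac{981}{259} - \frac{2410}{791}}{6} = \frac{1}{6} \left(- \frac{200023}{29267}\right) = - \frac{200023}{175602} \approx -1.1391$)
$\left(39975 + g{\left(130,x \right)}\right) \left(-17805 + q\right) = \left(39975 - 60\right) \left(-17805 - \frac{200023}{175602}\right) = 39915 \left(- \frac{3126793633}{175602}\right) = - \frac{41601989287065}{58534}$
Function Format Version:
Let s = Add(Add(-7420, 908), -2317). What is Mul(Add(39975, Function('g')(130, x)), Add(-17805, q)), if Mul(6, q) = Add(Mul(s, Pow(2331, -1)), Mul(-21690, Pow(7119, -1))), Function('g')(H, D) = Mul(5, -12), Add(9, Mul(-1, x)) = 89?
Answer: Rational(-41601989287065, 58534) ≈ -7.1073e+8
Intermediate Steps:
x = -80 (x = Add(9, Mul(-1, 89)) = Add(9, -89) = -80)
Function('g')(H, D) = -60
s = -8829 (s = Add(-6512, -2317) = -8829)
q = Rational(-200023, 175602) (q = Mul(Rational(1, 6), Add(Mul(-8829, Pow(2331, -1)), Mul(-21690, Pow(7119, -1)))) = Mul(Rational(1, 6), Add(Mul(-8829, Rational(1, 2331)), Mul(-21690, Rational(1, 7119)))) = Mul(Rational(1, 6), Add(Rational(-981, 259), Rational(-2410, 791))) = Mul(Rational(1, 6), Rational(-200023, 29267)) = Rational(-200023, 175602) ≈ -1.1391)
Mul(Add(39975, Function('g')(130, x)), Add(-17805, q)) = Mul(Add(39975, -60), Add(-17805, Rational(-200023, 175602))) = Mul(39915, Rational(-3126793633, 175602)) = Rational(-41601989287065, 58534)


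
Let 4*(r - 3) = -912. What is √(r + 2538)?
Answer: 3*√257 ≈ 48.094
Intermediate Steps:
r = -225 (r = 3 + (¼)*(-912) = 3 - 228 = -225)
√(r + 2538) = √(-225 + 2538) = √2313 = 3*√257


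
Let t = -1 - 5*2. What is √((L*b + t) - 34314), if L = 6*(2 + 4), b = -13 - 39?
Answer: I*√36197 ≈ 190.26*I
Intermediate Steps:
b = -52
t = -11 (t = -1 - 10 = -11)
L = 36 (L = 6*6 = 36)
√((L*b + t) - 34314) = √((36*(-52) - 11) - 34314) = √((-1872 - 11) - 34314) = √(-1883 - 34314) = √(-36197) = I*√36197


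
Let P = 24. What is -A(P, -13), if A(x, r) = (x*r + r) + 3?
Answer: 322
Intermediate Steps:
A(x, r) = 3 + r + r*x (A(x, r) = (r*x + r) + 3 = (r + r*x) + 3 = 3 + r + r*x)
-A(P, -13) = -(3 - 13 - 13*24) = -(3 - 13 - 312) = -1*(-322) = 322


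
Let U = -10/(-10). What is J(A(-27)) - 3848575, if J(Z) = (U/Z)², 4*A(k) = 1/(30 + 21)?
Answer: -3806959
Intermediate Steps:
U = 1 (U = -10*(-⅒) = 1)
A(k) = 1/204 (A(k) = 1/(4*(30 + 21)) = (¼)/51 = (¼)*(1/51) = 1/204)
J(Z) = Z⁻² (J(Z) = (1/Z)² = Z⁻²)
J(A(-27)) - 3848575 = (1/204)⁻² - 3848575 = 41616 - 3848575 = -3806959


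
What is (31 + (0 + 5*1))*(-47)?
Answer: -1692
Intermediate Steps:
(31 + (0 + 5*1))*(-47) = (31 + (0 + 5))*(-47) = (31 + 5)*(-47) = 36*(-47) = -1692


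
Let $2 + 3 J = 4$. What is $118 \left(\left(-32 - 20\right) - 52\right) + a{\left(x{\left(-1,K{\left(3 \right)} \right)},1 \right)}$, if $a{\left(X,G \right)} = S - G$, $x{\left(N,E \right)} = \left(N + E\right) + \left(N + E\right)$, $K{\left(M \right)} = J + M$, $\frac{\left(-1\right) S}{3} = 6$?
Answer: $-12291$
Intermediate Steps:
$J = \frac{2}{3}$ ($J = - \frac{2}{3} + \frac{1}{3} \cdot 4 = - \frac{2}{3} + \frac{4}{3} = \frac{2}{3} \approx 0.66667$)
$S = -18$ ($S = \left(-3\right) 6 = -18$)
$K{\left(M \right)} = \frac{2}{3} + M$
$x{\left(N,E \right)} = 2 E + 2 N$ ($x{\left(N,E \right)} = \left(E + N\right) + \left(E + N\right) = 2 E + 2 N$)
$a{\left(X,G \right)} = -18 - G$
$118 \left(\left(-32 - 20\right) - 52\right) + a{\left(x{\left(-1,K{\left(3 \right)} \right)},1 \right)} = 118 \left(\left(-32 - 20\right) - 52\right) - 19 = 118 \left(-52 - 52\right) - 19 = 118 \left(-104\right) - 19 = -12272 - 19 = -12291$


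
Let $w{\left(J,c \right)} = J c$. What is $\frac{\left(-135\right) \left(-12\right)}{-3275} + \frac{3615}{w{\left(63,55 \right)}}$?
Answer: $\frac{83011}{151305} \approx 0.54863$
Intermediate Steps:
$\frac{\left(-135\right) \left(-12\right)}{-3275} + \frac{3615}{w{\left(63,55 \right)}} = \frac{\left(-135\right) \left(-12\right)}{-3275} + \frac{3615}{63 \cdot 55} = 1620 \left(- \frac{1}{3275}\right) + \frac{3615}{3465} = - \frac{324}{655} + 3615 \cdot \frac{1}{3465} = - \frac{324}{655} + \frac{241}{231} = \frac{83011}{151305}$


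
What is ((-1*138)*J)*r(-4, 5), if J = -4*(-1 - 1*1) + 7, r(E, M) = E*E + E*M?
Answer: 8280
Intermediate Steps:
r(E, M) = E² + E*M
J = 15 (J = -4*(-1 - 1) + 7 = -4*(-2) + 7 = 8 + 7 = 15)
((-1*138)*J)*r(-4, 5) = (-1*138*15)*(-4*(-4 + 5)) = (-138*15)*(-4*1) = -2070*(-4) = 8280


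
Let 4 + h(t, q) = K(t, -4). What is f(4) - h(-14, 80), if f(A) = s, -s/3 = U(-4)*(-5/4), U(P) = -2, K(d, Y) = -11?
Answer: 15/2 ≈ 7.5000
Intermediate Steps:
h(t, q) = -15 (h(t, q) = -4 - 11 = -15)
s = -15/2 (s = -(-6)*(-5/4) = -(-6)*(-5*1/4) = -(-6)*(-5)/4 = -3*5/2 = -15/2 ≈ -7.5000)
f(A) = -15/2
f(4) - h(-14, 80) = -15/2 - 1*(-15) = -15/2 + 15 = 15/2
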